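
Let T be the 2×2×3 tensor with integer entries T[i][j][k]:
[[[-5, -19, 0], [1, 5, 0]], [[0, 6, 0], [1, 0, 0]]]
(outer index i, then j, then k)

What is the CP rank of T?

2

Lower bound: in the mode-1 unfolding of T (rows indexed by i, columns by (j,k)) the 2×2 minor on rows i ∈ {0, 1}, columns (j,k) ∈ {(0,0), (0,1)} is det [[-5, -19], [0, 6]] = -30 ≠ 0, so that unfolding has rank ≥ 2 and hence rank(T) ≥ 2 (CP rank is at least every unfolding rank, though it can be larger).
Upper bound: with S_k = T[:,:,k], the two rank-1 terms a₁b₁ᵀ, a₂b₂ᵀ are the rank-1 members of the pencil x·S₀ + y·S₁.
det(x·S₀ + y·S₁) is −5·x² − 25·xy − 30·y² = (-5)·(x + 3·y)(x + 2·y), vanishing at (x:y) = (3:-1) and (2:-1).
M₁ = 3·S₀ − S₁ = [[4, -2], [-6, 3]] = [2, -3][2, -1]ᵀ and M₂ = 2·S₀ − S₁ = [[9, -3], [-6, 2]] = [3, -2][3, -1]ᵀ, so take a₁ = [2, -3], b₁ = [2, -1], a₂ = [3, -2], b₂ = [3, -1].
Each slice is an integer combination of E₁ = a₁b₁ᵀ and E₂ = a₂b₂ᵀ: S₀ = E₁ − E₂, S₁ = 2·E₁ − 3·E₂, S₂ = 0; reading off coefficients, c₁ = [1, 2, 0] and c₂ = [-1, -3, 0].
Hence T = [2, -3] ⊗ [2, -1] ⊗ [1, 2, 0] + [3, -2] ⊗ [3, -1] ⊗ [-1, -3, 0], so rank(T) ≤ 2.
These bounds meet, so rank(T) = 2.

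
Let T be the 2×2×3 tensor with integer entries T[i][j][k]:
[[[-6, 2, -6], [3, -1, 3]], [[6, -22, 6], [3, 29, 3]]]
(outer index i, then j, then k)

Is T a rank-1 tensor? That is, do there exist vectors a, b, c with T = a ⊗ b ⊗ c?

The mode-1 unfolding of T (rows indexed by i, columns by (j,k) = (0,0), (0,1), (0,2), (1,0), (1,1), (1,2)) is [[-6, 2, -6, 3, -1, 3], [6, -22, 6, 3, 29, 3]].
There the 2×2 minor on rows i ∈ {0, 1}, columns (j,k) ∈ {(0,0), (0,1)} is det [[-6, 2], [6, -22]] = 120 ≠ 0, so this unfolding has rank ≥ 2; CP rank is at least every unfolding rank, so rank(T) ≥ 2.
In particular rank(T) ≥ 2 > 1, so T is not rank-1.

No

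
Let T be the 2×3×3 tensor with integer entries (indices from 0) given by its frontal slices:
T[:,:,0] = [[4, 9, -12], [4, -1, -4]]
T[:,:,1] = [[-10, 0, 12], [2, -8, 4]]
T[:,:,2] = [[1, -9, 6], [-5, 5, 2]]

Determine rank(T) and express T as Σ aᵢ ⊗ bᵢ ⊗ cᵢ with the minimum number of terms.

Lower bound: in the mode-2 unfolding of T (rows indexed by j, columns by (i,k)) the 2×2 minor on rows j ∈ {0, 1}, columns (i,k) ∈ {(0,0), (0,1)} is det [[4, -10], [9, 0]] = 90 ≠ 0, so that unfolding has rank ≥ 2 and hence rank(T) ≥ 2 (CP rank is at least every unfolding rank, though it can be larger).
Upper bound: with S_k = T[:,:,k], the two rank-1 terms a₁b₁ᵀ, a₂b₂ᵀ are the rank-1 members of the pencil x·S₀ + y·S₁.
The 2×2 minor of x·S₀ + y·S₁ on rows {0,1}, columns {0,1} is −40·x² − 40·xy + 80·y² = (-40)·(x + 2·y)(x − y), vanishing at (x:y) = (2:-1) and (1:1).
M₁ = 2·S₀ − S₁ = [[18, 18, -36], [6, 6, -12]] = 6·[3, 1][1, 1, -2]ᵀ and M₂ = S₀ + S₁ = [[-6, 9, 0], [6, -9, 0]] = (-3)·[1, -1][2, -3, 0]ᵀ, so take a₁ = [3, 1], b₁ = [1, 1, -2], a₂ = [1, -1], b₂ = [2, -3, 0].
Each slice is an integer combination of E₁ = a₁b₁ᵀ and E₂ = a₂b₂ᵀ: S₀ = 2·E₁ − E₂, S₁ = −2·E₁ − 2·E₂, S₂ = −E₁ + 2·E₂; reading off coefficients, c₁ = [2, -2, -1] and c₂ = [-1, -2, 2].
Hence T = [3, 1] ⊗ [1, 1, -2] ⊗ [2, -2, -1] + [1, -1] ⊗ [2, -3, 0] ⊗ [-1, -2, 2], so rank(T) ≤ 2.
These bounds meet, so rank(T) = 2.

rank(T) = 2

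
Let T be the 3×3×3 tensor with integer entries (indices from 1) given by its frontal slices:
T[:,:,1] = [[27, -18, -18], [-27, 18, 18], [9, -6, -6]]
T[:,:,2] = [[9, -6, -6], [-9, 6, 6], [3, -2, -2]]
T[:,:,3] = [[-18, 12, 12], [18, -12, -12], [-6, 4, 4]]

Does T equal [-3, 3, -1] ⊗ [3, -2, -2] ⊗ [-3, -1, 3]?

Reconstruct entry (1,1,3) from the claimed factors: Σₗ aₗ[1]bₗ[1]cₗ[3] = (-3)·(3)·(3) = -27, but T[1,1,3] = -18. The claim is false.

No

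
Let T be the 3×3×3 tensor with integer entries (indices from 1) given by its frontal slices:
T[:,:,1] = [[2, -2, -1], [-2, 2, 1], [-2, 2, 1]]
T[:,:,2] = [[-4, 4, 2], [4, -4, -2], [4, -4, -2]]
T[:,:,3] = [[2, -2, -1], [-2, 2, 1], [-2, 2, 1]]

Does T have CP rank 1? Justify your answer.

Yes

If T = a ⊗ b ⊗ c then every fibre of T is a multiple of the corresponding factor, so read the factors off the fibres through the nonzero entry T[1,1,1] = 2.
The mode-1 fibre T[:,1,1] = [2, -2, -2] gives a = [1, -1, -1] (primitive direction); the mode-2 fibre T[1,:,1] = [2, -2, -1] gives b = [2, -2, -1]; then c[k] = T[1,1,k] / (a[1]·b[1]) = [2, -4, 2] / 2 = [1, -2, 1].
Expanding [1, -1, -1] ⊗ [2, -2, -1] ⊗ [1, -2, 1] reproduces all 27 entries of T, so T = [1, -1, -1] ⊗ [2, -2, -1] ⊗ [1, -2, 1] and rank(T) ≤ 1.
Equivalently every frontal slice T[:,:,k] is c[k] times the rank-1 matrix [1, -1, -1] ⊗ [2, -2, -1]. So T has rank 1 (it is nonzero).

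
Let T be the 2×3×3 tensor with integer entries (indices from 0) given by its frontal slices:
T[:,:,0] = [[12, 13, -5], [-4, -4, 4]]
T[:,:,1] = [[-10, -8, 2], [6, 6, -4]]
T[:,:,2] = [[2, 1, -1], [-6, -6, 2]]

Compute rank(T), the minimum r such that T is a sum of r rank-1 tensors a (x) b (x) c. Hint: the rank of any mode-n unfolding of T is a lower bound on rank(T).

Lower bound: the mode-3 unfolding of T (rows indexed by k, columns by (i,j) = (0,0), (0,1), (0,2), (1,0), (1,1), (1,2)) is [[12, 13, -5, -4, -4, 4], [-10, -8, 2, 6, 6, -4], [2, 1, -1, -6, -6, 2]].
There the 3×3 minor on rows k ∈ {0, 1, 2}, columns (i,j) ∈ {(0,0), (0,1), (0,2)} is det [[12, 13, -5], [-10, -8, 2], [2, 1, -1]] = -36 ≠ 0, so this unfolding has rank ≥ 3; CP rank is at least every unfolding rank, so rank(T) ≥ 3. (Flattening ranks never certify an upper bound on CP rank; for that we must actually write T with 3 rank-1 terms.)
Upper bound: T is a sum of 3 rank-1 terms, T = [1, -1] (x) [2, 2, -1] (x) [4, -4, 2] + [1, 0] (x) [0, 1, -1] (x) [1, 2, -1] + [1, 1] (x) [1, 1, 0] (x) [4, -2, -2] (one valid choice — decompositions are not unique — normalised so each a, b is primitive with positive first nonzero entry; check it by expanding all entries), so rank(T) ≤ 3.
These bounds meet, so rank(T) = 3.
Check entry T[0,0,1] = -10: (1)·(2)·(-4) + (1)·(0)·(2) + (1)·(1)·(-2) = -10.

3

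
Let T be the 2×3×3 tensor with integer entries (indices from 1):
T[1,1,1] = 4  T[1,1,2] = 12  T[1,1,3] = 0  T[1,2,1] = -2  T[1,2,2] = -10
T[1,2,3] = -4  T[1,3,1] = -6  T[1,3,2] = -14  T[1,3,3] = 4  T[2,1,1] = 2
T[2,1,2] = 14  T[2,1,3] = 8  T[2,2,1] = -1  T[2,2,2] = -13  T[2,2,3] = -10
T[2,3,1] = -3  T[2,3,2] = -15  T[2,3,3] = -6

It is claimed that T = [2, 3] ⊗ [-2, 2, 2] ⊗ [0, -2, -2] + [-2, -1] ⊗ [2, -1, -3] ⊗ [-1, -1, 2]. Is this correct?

Yes

Reconstruct entrywise from the claimed factors. For example, T[1,3,3] = 4 and Σₗ aₗ[1]bₗ[3]cₗ[3] = (2)·(2)·(-2) + (-2)·(-3)·(2) = 4; checking all 18 entries, every one matches. The claim holds.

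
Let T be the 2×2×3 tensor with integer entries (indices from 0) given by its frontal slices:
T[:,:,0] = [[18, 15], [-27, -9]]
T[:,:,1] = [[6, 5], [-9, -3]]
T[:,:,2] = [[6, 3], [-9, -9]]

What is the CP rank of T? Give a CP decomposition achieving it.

rank(T) = 2

Lower bound: the mode-1 unfolding of T (rows indexed by i, columns by (j,k) = (0,0), (0,1), (0,2), (1,0), (1,1), (1,2)) is [[18, 6, 6, 15, 5, 3], [-27, -9, -9, -9, -3, -9]].
There the 2×2 minor on rows i ∈ {0, 1}, columns (j,k) ∈ {(0,0), (1,0)} is det [[18, 15], [-27, -9]] = 243 ≠ 0, so this unfolding has rank ≥ 2; CP rank is at least every unfolding rank, so rank(T) ≥ 2. (Unfolding ranks only ever bound the CP rank from below — rank(T) can be strictly larger than all of them — so the matching upper bound has to come from an explicit 2-term decomposition.)
Upper bound — finding two terms. Write S_k = T[:,:,k] for the frontal slices: S₀ = [[18, 15], [-27, -9]], S₁ = [[6, 5], [-9, -3]], S₂ = [[6, 3], [-9, -9]].
If T = a₁ ∘ b₁ ∘ c₁ + a₂ ∘ b₂ ∘ c₂ then each S_k = c₁[k]·a₁b₁ᵀ + c₂[k]·a₂b₂ᵀ. S₀ and S₂ are linearly independent, so a₁b₁ᵀ and a₂b₂ᵀ must span the same plane of matrices: they are the rank-1 matrices of the form x·S₀ + y·S₂.
det(x·S₀ + y·S₂) is 243·x² − 27·y² = 27·(3·x − y)(3·x + y), vanishing at (x:y) = (1:3) and (1:-3).
M₁ = S₀ + 3·S₂ = [[36, 24], [-54, -36]] = 6·[2, -3][3, 2]ᵀ and M₂ = S₀ − 3·S₂ = [[0, 6], [0, 18]] = 6·[1, 3][0, 1]ᵀ, so take a₁ = [2, -3], b₁ = [3, 2], a₂ = [1, 3], b₂ = [0, 1].
Each slice is an integer combination of E₁ = a₁b₁ᵀ and E₂ = a₂b₂ᵀ: S₀ = 3·E₁ + 3·E₂, S₁ = E₁ + E₂, S₂ = E₁ − E₂; reading off coefficients, c₁ = [3, 1, 1] and c₂ = [3, 1, -1].
Hence T = [2, -3] ∘ [3, 2] ∘ [3, 1, 1] + [1, 3] ∘ [0, 1] ∘ [3, 1, -1], so rank(T) ≤ 2.
These bounds meet, so rank(T) = 2.
Check entry T[0,1,1] = 5: (2)·(2)·(1) + (1)·(1)·(1) = 5.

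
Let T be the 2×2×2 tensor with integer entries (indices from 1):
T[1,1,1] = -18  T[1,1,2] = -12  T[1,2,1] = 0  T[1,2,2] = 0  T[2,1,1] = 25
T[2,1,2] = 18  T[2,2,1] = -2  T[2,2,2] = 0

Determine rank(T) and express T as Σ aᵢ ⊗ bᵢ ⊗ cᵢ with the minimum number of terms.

Lower bound: the mode-3 unfolding of T (rows indexed by k, columns by (i,j) = (1,1), (1,2), (2,1), (2,2)) is [[-18, 0, 25, -2], [-12, 0, 18, 0]].
There the 2×2 minor on rows k ∈ {1, 2}, columns (i,j) ∈ {(1,1), (2,1)} is det [[-18, 25], [-12, 18]] = -24 ≠ 0, so this unfolding has rank ≥ 2; CP rank is at least every unfolding rank, so rank(T) ≥ 2. (This is only a lower bound: in general the CP rank may exceed every unfolding rank, so we still need to exhibit 2 rank-1 terms summing to T.)
Upper bound — finding two terms. Write S_k = T[:,:,k] for the frontal slices: S₁ = [[-18, 0], [25, -2]], S₂ = [[-12, 0], [18, 0]].
If T = a₁ ⊗ b₁ ⊗ c₁ + a₂ ⊗ b₂ ⊗ c₂ then each S_k = c₁[k]·a₁b₁ᵀ + c₂[k]·a₂b₂ᵀ. S₁ and S₂ are linearly independent, so a₁b₁ᵀ and a₂b₂ᵀ must span the same plane of matrices: they are the rank-1 matrices of the form x·S₁ + y·S₂.
det(x·S₁ + y·S₂) is 36·x² + 24·xy = 12·(3·x + 2·y)(x), vanishing at (x:y) = (2:-3) and (0:1).
M₁ = 2·S₁ − 3·S₂ = [[0, 0], [-4, -4]] = (-4)·(0, 1)(1, 1)ᵀ and M₂ = S₂ = [[-12, 0], [18, 0]] = (-6)·(2, -3)(1, 0)ᵀ, so take a₁ = (0, 1), b₁ = (1, 1), a₂ = (2, -3), b₂ = (1, 0).
Each slice is an integer combination of E₁ = a₁b₁ᵀ and E₂ = a₂b₂ᵀ: S₁ = −2·E₁ − 9·E₂, S₂ = −6·E₂; reading off coefficients, c₁ = (-2, 0) and c₂ = (-9, -6).
Hence T = (0, 1) ⊗ (1, 1) ⊗ (-2, 0) + (2, -3) ⊗ (1, 0) ⊗ (-9, -6), so rank(T) ≤ 2.
These bounds meet, so rank(T) = 2.
Check entry T[2,1,1] = 25: (1)·(1)·(-2) + (-3)·(1)·(-9) = 25.

rank(T) = 2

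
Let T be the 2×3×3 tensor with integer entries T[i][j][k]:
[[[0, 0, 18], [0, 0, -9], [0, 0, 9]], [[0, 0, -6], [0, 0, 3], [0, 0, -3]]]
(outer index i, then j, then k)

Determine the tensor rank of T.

1

Lower bound: T ≠ 0 (e.g. T[0,0,2] = 18), so rank(T) ≥ 1.
Upper bound: if T = a ⊗ b ⊗ c then every fibre of T is a multiple of the corresponding factor, so read the factors off the fibres through the nonzero entry T[0,0,2] = 18.
The mode-1 fibre T[:,0,2] = [18, -6] gives a = [3, -1] (primitive direction); the mode-2 fibre T[0,:,2] = [18, -9, 9] gives b = [2, -1, 1]; then c[k] = T[0,0,k] / (a[0]·b[0]) = [0, 0, 18] / 6 = [0, 0, 3].
Expanding [3, -1] ⊗ [2, -1, 1] ⊗ [0, 0, 3] reproduces all 18 entries of T, so T = [3, -1] ⊗ [2, -1, 1] ⊗ [0, 0, 3] and rank(T) ≤ 1.
These bounds meet, so rank(T) = 1.
Check entry T[1,0,2] = -6: (-1)·(2)·(3) = -6.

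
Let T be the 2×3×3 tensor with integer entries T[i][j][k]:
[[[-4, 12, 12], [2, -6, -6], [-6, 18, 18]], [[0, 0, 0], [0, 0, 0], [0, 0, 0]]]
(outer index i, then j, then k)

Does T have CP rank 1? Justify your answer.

Yes

If T = a (x) b (x) c then every fibre of T is a multiple of the corresponding factor, so read the factors off the fibres through the nonzero entry T[0,0,0] = -4.
The mode-1 fibre T[:,0,0] = [-4, 0] gives a = [1, 0] (primitive direction); the mode-2 fibre T[0,:,0] = [-4, 2, -6] gives b = [2, -1, 3]; then c[k] = T[0,0,k] / (a[0]·b[0]) = [-4, 12, 12] / 2 = [-2, 6, 6].
Expanding [1, 0] (x) [2, -1, 3] (x) [-2, 6, 6] reproduces all 18 entries of T, so T = [1, 0] (x) [2, -1, 3] (x) [-2, 6, 6] and rank(T) ≤ 1.
Equivalently every frontal slice T[:,:,k] is c[k] times the rank-1 matrix [1, 0] (x) [2, -1, 3]. So T has rank 1 (it is nonzero).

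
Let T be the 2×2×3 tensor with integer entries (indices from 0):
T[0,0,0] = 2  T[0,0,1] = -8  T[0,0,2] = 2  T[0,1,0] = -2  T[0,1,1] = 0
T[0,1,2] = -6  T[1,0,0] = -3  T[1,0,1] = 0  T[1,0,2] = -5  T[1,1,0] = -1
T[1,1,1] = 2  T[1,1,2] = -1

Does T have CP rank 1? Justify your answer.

No

The mode-3 unfolding of T (rows indexed by k, columns by (i,j) = (0,0), (0,1), (1,0), (1,1)) is [[2, -2, -3, -1], [-8, 0, 0, 2], [2, -6, -5, -1]].
There the 3×3 minor on rows k ∈ {0, 1, 2}, columns (i,j) ∈ {(0,0), (0,1), (1,0)} is det [[2, -2, -3], [-8, 0, 0], [2, -6, -5]] = -64 ≠ 0, so this unfolding has rank ≥ 3; CP rank is at least every unfolding rank, so rank(T) ≥ 3.
In particular rank(T) ≥ 3 > 1, so T is not rank-1.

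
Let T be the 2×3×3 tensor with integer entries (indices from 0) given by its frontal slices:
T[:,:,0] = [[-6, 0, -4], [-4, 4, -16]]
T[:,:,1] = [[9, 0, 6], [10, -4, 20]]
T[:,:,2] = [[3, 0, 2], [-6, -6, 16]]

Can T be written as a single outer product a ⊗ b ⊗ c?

The mode-3 unfolding of T (rows indexed by k, columns by (i,j) = (0,0), (0,1), (0,2), (1,0), (1,1), (1,2)) is [[-6, 0, -4, -4, 4, -16], [9, 0, 6, 10, -4, 20], [3, 0, 2, -6, -6, 16]].
There the 2×2 minor on rows k ∈ {0, 1}, columns (i,j) ∈ {(0,0), (1,0)} is det [[-6, -4], [9, 10]] = -24 ≠ 0, so this unfolding has rank ≥ 2; CP rank is at least every unfolding rank, so rank(T) ≥ 2.
In particular rank(T) ≥ 2 > 1, so T is not rank-1.

No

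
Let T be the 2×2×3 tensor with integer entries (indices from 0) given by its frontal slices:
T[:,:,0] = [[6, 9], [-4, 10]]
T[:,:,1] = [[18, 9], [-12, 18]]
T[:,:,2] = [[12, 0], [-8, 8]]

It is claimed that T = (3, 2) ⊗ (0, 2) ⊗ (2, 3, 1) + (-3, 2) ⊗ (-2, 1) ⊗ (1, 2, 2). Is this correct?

Reconstruct entry (0,0,1) from the claimed factors: Σₗ aₗ[0]bₗ[0]cₗ[1] = (3)·(0)·(3) + (-3)·(-2)·(2) = 12, but T[0,0,1] = 18. The claim is false.

No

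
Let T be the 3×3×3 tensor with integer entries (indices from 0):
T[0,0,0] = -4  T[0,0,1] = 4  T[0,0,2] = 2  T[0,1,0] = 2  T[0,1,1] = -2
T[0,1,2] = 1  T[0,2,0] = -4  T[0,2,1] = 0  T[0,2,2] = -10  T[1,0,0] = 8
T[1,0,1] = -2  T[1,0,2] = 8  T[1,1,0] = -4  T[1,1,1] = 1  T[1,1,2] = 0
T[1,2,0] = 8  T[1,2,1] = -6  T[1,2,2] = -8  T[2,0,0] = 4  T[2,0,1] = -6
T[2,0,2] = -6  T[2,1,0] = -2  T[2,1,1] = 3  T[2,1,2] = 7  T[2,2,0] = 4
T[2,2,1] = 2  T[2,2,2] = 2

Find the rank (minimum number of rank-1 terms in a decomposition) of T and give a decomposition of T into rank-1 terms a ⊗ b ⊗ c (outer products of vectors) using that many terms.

Lower bound: the mode-1 unfolding of T (rows indexed by i, columns by (j,k) = (0,0), (0,1), (0,2), (1,0), (1,1), (1,2), (2,0), (2,1), (2,2)) is [[-4, 4, 2, 2, -2, 1, -4, 0, -10], [8, -2, 8, -4, 1, 0, 8, -6, -8], [4, -6, -6, -2, 3, 7, 4, 2, 2]].
There the 3×3 minor on rows i ∈ {0, 1, 2}, columns (j,k) ∈ {(0,0), (0,1), (1,2)} is det [[-4, 4, 1], [8, -2, 0], [4, -6, 7]] = -208 ≠ 0, so this unfolding has rank ≥ 3; CP rank is at least every unfolding rank, so rank(T) ≥ 3. (Unfolding ranks only ever bound the CP rank from below — rank(T) can be strictly larger than all of them — so the matching upper bound has to come from an explicit 3-term decomposition.)
Upper bound: T is a sum of 3 rank-1 terms, T = [1, -2, -1] ⊗ [2, -1, 2] ⊗ [-2, 1, -1] + [1, 1, -2] ⊗ [2, -1, -2] ⊗ [0, 1, 2] + [1, 2, 2] ⊗ [0, 1, -2] ⊗ [0, 0, 2] (written with every a and b primitive with positive leading entry and the scale carried by c; CP decompositions are not unique, and this one is verified by expanding entrywise), so rank(T) ≤ 3.
These bounds meet, so rank(T) = 3.
Check entry T[0,1,1] = -2: (1)·(-1)·(1) + (1)·(-1)·(1) + (1)·(1)·(0) = -2.

rank(T) = 3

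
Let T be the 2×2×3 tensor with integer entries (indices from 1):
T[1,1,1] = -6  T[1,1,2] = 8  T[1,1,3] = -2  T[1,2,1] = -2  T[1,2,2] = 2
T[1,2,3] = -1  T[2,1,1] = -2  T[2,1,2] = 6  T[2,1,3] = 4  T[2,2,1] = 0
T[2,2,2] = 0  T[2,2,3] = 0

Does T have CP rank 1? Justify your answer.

No

The mode-3 unfolding of T (rows indexed by k, columns by (i,j) = (1,1), (1,2), (2,1), (2,2)) is [[-6, -2, -2, 0], [8, 2, 6, 0], [-2, -1, 4, 0]].
There the 3×3 minor on rows k ∈ {1, 2, 3}, columns (i,j) ∈ {(1,1), (1,2), (2,1)} is det [[-6, -2, -2], [8, 2, 6], [-2, -1, 4]] = 12 ≠ 0, so this unfolding has rank ≥ 3; CP rank is at least every unfolding rank, so rank(T) ≥ 3.
In particular rank(T) ≥ 3 > 1, so T is not rank-1.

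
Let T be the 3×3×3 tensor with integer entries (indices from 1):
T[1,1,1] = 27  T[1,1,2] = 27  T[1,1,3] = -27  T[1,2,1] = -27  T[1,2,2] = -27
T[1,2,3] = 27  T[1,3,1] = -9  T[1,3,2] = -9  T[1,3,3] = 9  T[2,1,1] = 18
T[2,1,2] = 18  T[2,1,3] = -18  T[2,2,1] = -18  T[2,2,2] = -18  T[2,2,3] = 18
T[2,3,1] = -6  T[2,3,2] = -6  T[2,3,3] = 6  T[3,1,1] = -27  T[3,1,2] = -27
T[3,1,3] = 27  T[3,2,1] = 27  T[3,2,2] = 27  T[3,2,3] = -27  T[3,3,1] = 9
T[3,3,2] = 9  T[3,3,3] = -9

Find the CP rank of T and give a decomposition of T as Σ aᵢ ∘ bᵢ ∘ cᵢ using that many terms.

rank(T) = 1

Lower bound: T ≠ 0 (e.g. T[1,1,1] = 27), so rank(T) ≥ 1.
Upper bound: if T = a ∘ b ∘ c then every fibre of T is a multiple of the corresponding factor, so read the factors off the fibres through the nonzero entry T[1,1,1] = 27.
The mode-1 fibre T[:,1,1] = [27, 18, -27] gives a = [3, 2, -3] (primitive direction); the mode-2 fibre T[1,:,1] = [27, -27, -9] gives b = [3, -3, -1]; then c[k] = T[1,1,k] / (a[1]·b[1]) = [27, 27, -27] / 9 = [3, 3, -3].
Expanding [3, 2, -3] ∘ [3, -3, -1] ∘ [3, 3, -3] reproduces all 27 entries of T, so T = [3, 2, -3] ∘ [3, -3, -1] ∘ [3, 3, -3] and rank(T) ≤ 1.
These bounds meet, so rank(T) = 1.
Check entry T[3,1,1] = -27: (-3)·(3)·(3) = -27.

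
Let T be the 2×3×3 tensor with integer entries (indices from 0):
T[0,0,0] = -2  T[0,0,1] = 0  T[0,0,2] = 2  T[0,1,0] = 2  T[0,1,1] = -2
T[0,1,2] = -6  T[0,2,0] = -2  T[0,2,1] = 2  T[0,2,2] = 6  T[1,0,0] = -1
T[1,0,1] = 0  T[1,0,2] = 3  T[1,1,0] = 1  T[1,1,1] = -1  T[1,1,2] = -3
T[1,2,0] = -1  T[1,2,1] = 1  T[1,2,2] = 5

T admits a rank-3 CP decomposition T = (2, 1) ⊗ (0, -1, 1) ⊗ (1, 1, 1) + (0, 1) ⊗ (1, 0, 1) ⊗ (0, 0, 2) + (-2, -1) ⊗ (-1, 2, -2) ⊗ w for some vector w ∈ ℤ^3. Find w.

w = (-1, 0, 1)

Subtract the known terms from T to get the rank-1 residual R = (-2, -1) ⊗ (-1, 2, -2) ⊗ w, so R[i,j,k] = a[i]·b[j]·w[k]. Pick indices with nonzero a[0]·b[0] = (-2)·(-1) = 2. Only the fibre through (0,0,·) is needed: R[0,0,:] = T[0,0,:] − Σₗ aₗ[0]bₗ[0]cₗ = [-2, 0, 2] − (2)·(0)·(1, 1, 1) − (0)·(1)·(0, 0, 2) = [-2, 0, 2]. Then w[k] = R[0,0,k] / 2 for each k, giving w = [-2, 0, 2] / 2 = (-1, 0, 1).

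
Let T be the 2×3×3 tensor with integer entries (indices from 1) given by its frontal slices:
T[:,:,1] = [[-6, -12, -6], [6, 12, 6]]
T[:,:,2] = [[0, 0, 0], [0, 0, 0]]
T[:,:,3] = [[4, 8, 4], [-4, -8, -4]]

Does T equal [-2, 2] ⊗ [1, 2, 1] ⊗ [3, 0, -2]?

Reconstruct entrywise from the claimed factors. For example, T[1,1,2] = 0 and Σₗ aₗ[1]bₗ[1]cₗ[2] = (-2)·(1)·(0) = 0; checking all 18 entries, every one matches. The claim holds.

Yes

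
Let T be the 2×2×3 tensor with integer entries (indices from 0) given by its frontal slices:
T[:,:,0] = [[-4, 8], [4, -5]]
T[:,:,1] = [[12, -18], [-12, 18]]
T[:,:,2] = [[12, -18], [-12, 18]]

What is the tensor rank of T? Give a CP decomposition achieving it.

Lower bound: the mode-3 unfolding of T (rows indexed by k, columns by (i,j) = (0,0), (0,1), (1,0), (1,1)) is [[-4, 8, 4, -5], [12, -18, -12, 18], [12, -18, -12, 18]].
There the 2×2 minor on rows k ∈ {0, 1}, columns (i,j) ∈ {(0,0), (0,1)} is det [[-4, 8], [12, -18]] = -24 ≠ 0, so this unfolding has rank ≥ 2; CP rank is at least every unfolding rank, so rank(T) ≥ 2. (Flattening ranks never certify an upper bound on CP rank; for that we must actually write T with 2 rank-1 terms.)
Upper bound — finding two terms. Write S_k = T[:,:,k] for the frontal slices: S₀ = [[-4, 8], [4, -5]], S₁ = [[12, -18], [-12, 18]], S₂ = [[12, -18], [-12, 18]].
If T = a₁ ⊗ b₁ ⊗ c₁ + a₂ ⊗ b₂ ⊗ c₂ then each S_k = c₁[k]·a₁b₁ᵀ + c₂[k]·a₂b₂ᵀ. S₀ and S₁ are linearly independent, so a₁b₁ᵀ and a₂b₂ᵀ must span the same plane of matrices: they are the rank-1 matrices of the form x·S₀ + y·S₁.
det(x·S₀ + y·S₁) is −12·x² + 36·xy = (-12)·(x − 3·y)(x), vanishing at (x:y) = (3:1) and (0:1).
M₁ = 3·S₀ + S₁ = [[0, 6], [0, 3]] = 3·[2, 1][0, 1]ᵀ and M₂ = S₁ = [[12, -18], [-12, 18]] = 6·[1, -1][2, -3]ᵀ, so take a₁ = [2, 1], b₁ = [0, 1], a₂ = [1, -1], b₂ = [2, -3].
Each slice is an integer combination of E₁ = a₁b₁ᵀ and E₂ = a₂b₂ᵀ: S₀ = E₁ − 2·E₂, S₁ = 6·E₂, S₂ = 6·E₂; reading off coefficients, c₁ = [1, 0, 0] and c₂ = [-2, 6, 6].
Hence T = [2, 1] ⊗ [0, 1] ⊗ [1, 0, 0] + [1, -1] ⊗ [2, -3] ⊗ [-2, 6, 6], so rank(T) ≤ 2.
These bounds meet, so rank(T) = 2.

rank(T) = 2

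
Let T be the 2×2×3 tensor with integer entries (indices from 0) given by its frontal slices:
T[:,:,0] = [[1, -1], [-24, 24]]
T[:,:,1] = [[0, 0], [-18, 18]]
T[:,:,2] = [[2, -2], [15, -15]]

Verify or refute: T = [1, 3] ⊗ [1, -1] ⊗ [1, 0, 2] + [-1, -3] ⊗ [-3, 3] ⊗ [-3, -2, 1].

No

Reconstruct entry (0,0,0) from the claimed factors: Σₗ aₗ[0]bₗ[0]cₗ[0] = (1)·(1)·(1) + (-1)·(-3)·(-3) = -8, but T[0,0,0] = 1. The claim is false.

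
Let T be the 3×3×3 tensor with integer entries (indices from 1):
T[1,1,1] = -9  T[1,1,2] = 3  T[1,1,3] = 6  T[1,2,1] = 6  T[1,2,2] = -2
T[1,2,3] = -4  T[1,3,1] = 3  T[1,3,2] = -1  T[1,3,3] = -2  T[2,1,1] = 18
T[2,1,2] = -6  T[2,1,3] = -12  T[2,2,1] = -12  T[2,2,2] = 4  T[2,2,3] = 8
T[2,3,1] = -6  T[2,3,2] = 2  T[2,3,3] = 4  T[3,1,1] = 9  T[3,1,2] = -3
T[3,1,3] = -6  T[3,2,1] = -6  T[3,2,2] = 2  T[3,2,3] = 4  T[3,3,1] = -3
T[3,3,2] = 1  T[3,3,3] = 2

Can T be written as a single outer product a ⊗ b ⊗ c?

Yes

The mode-1 fibre T[:,1,1] = [-9, 18, 9] gives a = [1, -2, -1] (primitive direction); the mode-2 fibre T[1,:,1] = [-9, 6, 3] gives b = [3, -2, -1]; then c[k] = T[1,1,k] / (a[1]·b[1]) = [-9, 3, 6] / 3 = [-3, 1, 2].
Expanding [1, -2, -1] ⊗ [3, -2, -1] ⊗ [-3, 1, 2] reproduces all 27 entries of T, so T = [1, -2, -1] ⊗ [3, -2, -1] ⊗ [-3, 1, 2] and rank(T) ≤ 1.
Equivalently every frontal slice T[:,:,k] is c[k] times the rank-1 matrix [1, -2, -1] ⊗ [3, -2, -1]. So T has rank 1 (it is nonzero).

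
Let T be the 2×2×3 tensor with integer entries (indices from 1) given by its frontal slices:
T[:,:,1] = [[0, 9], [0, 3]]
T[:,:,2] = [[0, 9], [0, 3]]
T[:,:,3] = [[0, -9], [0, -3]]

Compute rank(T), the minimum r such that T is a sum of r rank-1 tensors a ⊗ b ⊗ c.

1

Lower bound: T ≠ 0 (e.g. T[1,2,1] = 9), so rank(T) ≥ 1.
Upper bound: the mode-1 fibre T[:,2,1] = [9, 3] gives a = [3, 1] (primitive direction); the mode-2 fibre T[1,:,1] = [0, 9] gives b = [0, 1]; then c[k] = T[1,2,k] / (a[1]·b[2]) = [9, 9, -9] / 3 = [3, 3, -3].
Expanding [3, 1] ⊗ [0, 1] ⊗ [3, 3, -3] reproduces all 12 entries of T, so T = [3, 1] ⊗ [0, 1] ⊗ [3, 3, -3] and rank(T) ≤ 1.
These bounds meet, so rank(T) = 1.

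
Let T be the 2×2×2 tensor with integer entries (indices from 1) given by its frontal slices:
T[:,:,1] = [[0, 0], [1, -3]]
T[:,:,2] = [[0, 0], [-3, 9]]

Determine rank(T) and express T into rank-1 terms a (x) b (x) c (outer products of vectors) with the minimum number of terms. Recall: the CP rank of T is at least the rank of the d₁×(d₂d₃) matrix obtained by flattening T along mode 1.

Lower bound: T ≠ 0 (e.g. T[2,1,1] = 1), so rank(T) ≥ 1.
Upper bound: if T = a (x) b (x) c then every fibre of T is a multiple of the corresponding factor, so read the factors off the fibres through the nonzero entry T[2,1,1] = 1.
The mode-1 fibre T[:,1,1] = [0, 1] gives a = [0, 1] (primitive direction); the mode-2 fibre T[2,:,1] = [1, -3] gives b = [1, -3]; then c[k] = T[2,1,k] / (a[2]·b[1]) = [1, -3] / 1 = [1, -3].
Expanding [0, 1] (x) [1, -3] (x) [1, -3] reproduces all 8 entries of T, so T = [0, 1] (x) [1, -3] (x) [1, -3] and rank(T) ≤ 1.
These bounds meet, so rank(T) = 1.

rank(T) = 1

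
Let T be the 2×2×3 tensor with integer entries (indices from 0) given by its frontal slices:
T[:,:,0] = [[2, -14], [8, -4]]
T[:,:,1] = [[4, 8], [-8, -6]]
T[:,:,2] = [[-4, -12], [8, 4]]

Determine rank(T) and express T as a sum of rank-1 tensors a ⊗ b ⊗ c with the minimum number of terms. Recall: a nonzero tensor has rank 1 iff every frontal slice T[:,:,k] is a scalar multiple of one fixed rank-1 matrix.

rank(T) = 3

Lower bound: the mode-3 unfolding of T (rows indexed by k, columns by (i,j) = (0,0), (0,1), (1,0), (1,1)) is [[2, -14, 8, -4], [4, 8, -8, -6], [-4, -12, 8, 4]].
There the 3×3 minor on rows k ∈ {0, 1, 2}, columns (i,j) ∈ {(0,0), (0,1), (1,0)} is det [[2, -14, 8], [4, 8, -8], [-4, -12, 8]] = -192 ≠ 0, so this unfolding has rank ≥ 3; CP rank is at least every unfolding rank, so rank(T) ≥ 3. (Unfolding ranks only ever bound the CP rank from below — rank(T) can be strictly larger than all of them — so the matching upper bound has to come from an explicit 3-term decomposition.)
Upper bound: T is a sum of 3 rank-1 terms, T = [1, -2] ⊗ [1, 1] ⊗ [-2, 4, -4] + [1, 1] ⊗ [1, -1] ⊗ [4, 0, 0] + [2, 1] ⊗ [0, 1] ⊗ [-4, 2, -4] (written with every a and b primitive with positive leading entry and the scale carried by c; CP decompositions are not unique, and this one is verified by expanding entrywise), so rank(T) ≤ 3.
These bounds meet, so rank(T) = 3.
Check entry T[1,0,1] = -8: (-2)·(1)·(4) + (1)·(1)·(0) + (1)·(0)·(2) = -8.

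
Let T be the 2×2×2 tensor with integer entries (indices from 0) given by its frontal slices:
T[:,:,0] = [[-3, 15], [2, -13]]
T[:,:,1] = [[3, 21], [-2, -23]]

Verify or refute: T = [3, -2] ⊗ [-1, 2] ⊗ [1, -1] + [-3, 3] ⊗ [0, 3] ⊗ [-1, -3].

Reconstruct entrywise from the claimed factors. For example, T[0,1,1] = 21 and Σₗ aₗ[0]bₗ[1]cₗ[1] = (3)·(2)·(-1) + (-3)·(3)·(-3) = 21; checking all 8 entries, every one matches. The claim holds.

Yes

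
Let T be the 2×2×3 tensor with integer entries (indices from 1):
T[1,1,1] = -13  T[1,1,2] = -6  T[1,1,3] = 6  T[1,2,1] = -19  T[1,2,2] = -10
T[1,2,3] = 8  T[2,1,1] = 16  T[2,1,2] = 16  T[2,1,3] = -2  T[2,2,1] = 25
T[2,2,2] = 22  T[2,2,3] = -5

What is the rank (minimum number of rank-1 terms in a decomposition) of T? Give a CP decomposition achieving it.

Lower bound: in the mode-2 unfolding of T (rows indexed by j, columns by (i,k)) the 2×2 minor on rows j ∈ {1, 2}, columns (i,k) ∈ {(1,1), (1,2)} is det [[-13, -6], [-19, -10]] = 16 ≠ 0, so that unfolding has rank ≥ 2 and hence rank(T) ≥ 2 (CP rank is at least every unfolding rank, though it can be larger).
Upper bound: with S_k = T[:,:,k], the two rank-1 terms a₁b₁ᵀ, a₂b₂ᵀ are the rank-1 members of the pencil x·S₁ + y·S₂.
det(x·S₁ + y·S₂) is −21·x² + 28·xy + 28·y² = (-7)·(x − 2·y)(3·x + 2·y), vanishing at (x:y) = (2:1) and (2:-3).
M₁ = 2·S₁ + S₂ = [[-32, -48], [48, 72]] = (-8)·[2, -3][2, 3]ᵀ and M₂ = 2·S₁ − 3·S₂ = [[-8, -8], [-16, -16]] = (-8)·[1, 2][1, 1]ᵀ, so take a₁ = [2, -3], b₁ = [2, 3], a₂ = [1, 2], b₂ = [1, 1].
Each slice is an integer combination of E₁ = a₁b₁ᵀ and E₂ = a₂b₂ᵀ: S₁ = −3·E₁ − E₂, S₂ = −2·E₁ + 2·E₂, S₃ = E₁ + 2·E₂; reading off coefficients, c₁ = [-3, -2, 1] and c₂ = [-1, 2, 2].
Hence T = [2, -3] ⊗ [2, 3] ⊗ [-3, -2, 1] + [1, 2] ⊗ [1, 1] ⊗ [-1, 2, 2], so rank(T) ≤ 2.
These bounds meet, so rank(T) = 2.

rank(T) = 2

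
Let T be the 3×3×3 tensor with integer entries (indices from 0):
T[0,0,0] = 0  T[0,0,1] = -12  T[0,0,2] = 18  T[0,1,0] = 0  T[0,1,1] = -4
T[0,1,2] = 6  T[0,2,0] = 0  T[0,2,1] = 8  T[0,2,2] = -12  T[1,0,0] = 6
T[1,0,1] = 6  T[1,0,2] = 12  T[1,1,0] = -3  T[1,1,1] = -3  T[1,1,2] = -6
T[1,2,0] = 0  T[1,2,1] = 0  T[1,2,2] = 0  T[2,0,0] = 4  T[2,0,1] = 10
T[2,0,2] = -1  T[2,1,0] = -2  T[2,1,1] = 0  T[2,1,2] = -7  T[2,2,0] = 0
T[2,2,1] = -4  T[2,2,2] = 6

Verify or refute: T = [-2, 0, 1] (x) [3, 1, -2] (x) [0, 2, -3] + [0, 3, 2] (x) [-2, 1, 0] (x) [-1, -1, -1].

No

Reconstruct entry (1,0,2) from the claimed factors: Σₗ aₗ[1]bₗ[0]cₗ[2] = (0)·(3)·(-3) + (3)·(-2)·(-1) = 6, but T[1,0,2] = 12. The claim is false.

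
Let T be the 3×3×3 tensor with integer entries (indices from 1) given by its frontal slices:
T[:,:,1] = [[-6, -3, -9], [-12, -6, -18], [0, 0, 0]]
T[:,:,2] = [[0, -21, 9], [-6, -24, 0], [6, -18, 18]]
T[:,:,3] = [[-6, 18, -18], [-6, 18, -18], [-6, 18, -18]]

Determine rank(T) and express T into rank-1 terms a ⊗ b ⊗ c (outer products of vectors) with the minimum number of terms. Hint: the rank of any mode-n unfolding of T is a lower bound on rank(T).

Lower bound: the mode-2 unfolding of T (rows indexed by j, columns by (i,k) = (1,1), (1,2), (1,3), (2,1), (2,2), (2,3), (3,1), (3,2), (3,3)) is [[-6, 0, -6, -12, -6, -6, 0, 6, -6], [-3, -21, 18, -6, -24, 18, 0, -18, 18], [-9, 9, -18, -18, 0, -18, 0, 18, -18]].
There the 2×2 minor on rows j ∈ {1, 2}, columns (i,k) ∈ {(1,1), (1,2)} is det [[-6, 0], [-3, -21]] = 126 ≠ 0, so this unfolding has rank ≥ 2; CP rank is at least every unfolding rank, so rank(T) ≥ 2. (Unfolding ranks only ever bound the CP rank from below — rank(T) can be strictly larger than all of them — so the matching upper bound has to come from an explicit 2-term decomposition.)
Upper bound — finding two terms. Write S_k = T[:,:,k] for the frontal slices: S₁ = [[-6, -3, -9], [-12, -6, -18], [0, 0, 0]], S₂ = [[0, -21, 9], [-6, -24, 0], [6, -18, 18]], S₃ = [[-6, 18, -18], [-6, 18, -18], [-6, 18, -18]].
If T = a₁ ⊗ b₁ ⊗ c₁ + a₂ ⊗ b₂ ⊗ c₂ then each S_k = c₁[k]·a₁b₁ᵀ + c₂[k]·a₂b₂ᵀ. S₁ and S₂ are linearly independent, so a₁b₁ᵀ and a₂b₂ᵀ must span the same plane of matrices: they are the rank-1 matrices of the form x·S₁ + y·S₂.
The 2×2 minor of x·S₁ + y·S₂ on rows {1,2}, columns {1,2} is −126·xy − 126·y² = (-126)·(y)(x + y), vanishing at (x:y) = (1:0) and (1:-1).
M₁ = S₁ = [[-6, -3, -9], [-12, -6, -18], [0, 0, 0]] = (-3)·[1, 2, 0][2, 1, 3]ᵀ and M₂ = S₁ − S₂ = [[-6, 18, -18], [-6, 18, -18], [-6, 18, -18]] = (-6)·[1, 1, 1][1, -3, 3]ᵀ, so take a₁ = [1, 2, 0], b₁ = [2, 1, 3], a₂ = [1, 1, 1], b₂ = [1, -3, 3].
Each slice is an integer combination of E₁ = a₁b₁ᵀ and E₂ = a₂b₂ᵀ: S₁ = −3·E₁, S₂ = −3·E₁ + 6·E₂, S₃ = −6·E₂; reading off coefficients, c₁ = [-3, -3, 0] and c₂ = [0, 6, -6].
Hence T = [1, 2, 0] ⊗ [2, 1, 3] ⊗ [-3, -3, 0] + [1, 1, 1] ⊗ [1, -3, 3] ⊗ [0, 6, -6], so rank(T) ≤ 2.
These bounds meet, so rank(T) = 2.
Check entry T[1,2,3] = 18: (1)·(1)·(0) + (1)·(-3)·(-6) = 18.

rank(T) = 2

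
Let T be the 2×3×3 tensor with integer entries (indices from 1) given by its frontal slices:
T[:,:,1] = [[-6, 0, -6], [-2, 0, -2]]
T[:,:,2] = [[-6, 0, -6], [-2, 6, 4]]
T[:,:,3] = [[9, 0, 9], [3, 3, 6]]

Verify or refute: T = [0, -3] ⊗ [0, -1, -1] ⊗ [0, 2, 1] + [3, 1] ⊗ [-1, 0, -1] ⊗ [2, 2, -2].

Reconstruct entry (1,1,3) from the claimed factors: Σₗ aₗ[1]bₗ[1]cₗ[3] = (0)·(0)·(1) + (3)·(-1)·(-2) = 6, but T[1,1,3] = 9. The claim is false.

No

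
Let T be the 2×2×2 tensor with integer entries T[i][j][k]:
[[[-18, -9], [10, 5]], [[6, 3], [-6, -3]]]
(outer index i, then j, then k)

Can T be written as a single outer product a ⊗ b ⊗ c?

The mode-1 unfolding of T (rows indexed by i, columns by (j,k) = (0,0), (0,1), (1,0), (1,1)) is [[-18, -9, 10, 5], [6, 3, -6, -3]].
There the 2×2 minor on rows i ∈ {0, 1}, columns (j,k) ∈ {(0,0), (1,0)} is det [[-18, 10], [6, -6]] = 48 ≠ 0, so this unfolding has rank ≥ 2; CP rank is at least every unfolding rank, so rank(T) ≥ 2.
In particular rank(T) ≥ 2 > 1, so T is not rank-1.

No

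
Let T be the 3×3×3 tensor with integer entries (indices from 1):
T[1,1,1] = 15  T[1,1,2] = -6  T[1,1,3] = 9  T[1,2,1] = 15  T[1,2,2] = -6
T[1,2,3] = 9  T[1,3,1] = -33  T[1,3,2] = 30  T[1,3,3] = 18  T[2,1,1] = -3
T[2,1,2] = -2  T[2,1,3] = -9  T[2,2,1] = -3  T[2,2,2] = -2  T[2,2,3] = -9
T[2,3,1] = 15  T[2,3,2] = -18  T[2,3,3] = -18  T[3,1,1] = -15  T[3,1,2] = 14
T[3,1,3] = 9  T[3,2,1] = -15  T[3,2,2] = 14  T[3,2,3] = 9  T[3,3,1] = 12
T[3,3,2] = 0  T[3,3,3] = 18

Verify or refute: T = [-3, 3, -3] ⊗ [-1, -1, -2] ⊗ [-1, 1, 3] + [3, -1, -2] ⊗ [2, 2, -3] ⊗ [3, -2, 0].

Reconstruct entry (1,1,2) from the claimed factors: Σₗ aₗ[1]bₗ[1]cₗ[2] = (-3)·(-1)·(1) + (3)·(2)·(-2) = -9, but T[1,1,2] = -6. The claim is false.

No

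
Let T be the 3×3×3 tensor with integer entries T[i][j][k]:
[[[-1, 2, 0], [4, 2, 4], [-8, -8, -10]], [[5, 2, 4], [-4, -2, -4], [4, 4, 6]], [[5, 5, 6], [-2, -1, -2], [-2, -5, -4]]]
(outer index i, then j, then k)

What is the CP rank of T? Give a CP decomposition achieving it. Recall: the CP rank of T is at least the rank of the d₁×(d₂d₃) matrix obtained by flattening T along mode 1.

Lower bound: the mode-3 unfolding of T (rows indexed by k, columns by (i,j) = (0,0), (0,1), (0,2), (1,0), (1,1), (1,2), (2,0), (2,1), (2,2)) is [[-1, 4, -8, 5, -4, 4, 5, -2, -2], [2, 2, -8, 2, -2, 4, 5, -1, -5], [0, 4, -10, 4, -4, 6, 6, -2, -4]].
There the 3×3 minor on rows k ∈ {0, 1, 2}, columns (i,j) ∈ {(0,0), (0,1), (0,2)} is det [[-1, 4, -8], [2, 2, -8], [0, 4, -10]] = 4 ≠ 0, so this unfolding has rank ≥ 3; CP rank is at least every unfolding rank, so rank(T) ≥ 3. (Unfolding ranks only ever bound the CP rank from below — rank(T) can be strictly larger than all of them — so the matching upper bound has to come from an explicit 3-term decomposition.)
Upper bound: T is a sum of 3 rank-1 terms, T = [1, -1, 1] (x) [1, 0, -2] (x) [1, 2, 2] + [1, 1, 1] (x) [1, 0, -1] (x) [2, 2, 2] + [2, -2, -1] (x) [1, -1, 1] (x) [-2, -1, -2] (written with every a and b primitive with positive leading entry and the scale carried by c; CP decompositions are not unique, and this one is verified by expanding entrywise), so rank(T) ≤ 3.
These bounds meet, so rank(T) = 3.

rank(T) = 3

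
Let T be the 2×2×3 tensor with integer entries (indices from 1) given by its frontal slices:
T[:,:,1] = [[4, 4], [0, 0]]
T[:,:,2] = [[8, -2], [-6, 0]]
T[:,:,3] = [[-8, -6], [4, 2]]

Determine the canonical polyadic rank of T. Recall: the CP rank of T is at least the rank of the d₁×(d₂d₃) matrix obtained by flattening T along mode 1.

Lower bound: the mode-3 unfolding of T (rows indexed by k, columns by (i,j) = (1,1), (1,2), (2,1), (2,2)) is [[4, 4, 0, 0], [8, -2, -6, 0], [-8, -6, 4, 2]].
There the 3×3 minor on rows k ∈ {1, 2, 3}, columns (i,j) ∈ {(1,1), (1,2), (2,1)} is det [[4, 4, 0], [8, -2, -6], [-8, -6, 4]] = -112 ≠ 0, so this unfolding has rank ≥ 3; CP rank is at least every unfolding rank, so rank(T) ≥ 3. (Unfolding ranks only ever bound the CP rank from below — rank(T) can be strictly larger than all of them — so the matching upper bound has to come from an explicit 3-term decomposition.)
Upper bound: T is a sum of 3 rank-1 terms, T = [1, -1] ⊗ [2, 1] ⊗ [0, 2, -2] + [1, 0] ⊗ [1, 1] ⊗ [4, 0, -4] + [2, -1] ⊗ [1, -1] ⊗ [0, 2, 0] (written with every a and b primitive with positive leading entry and the scale carried by c; CP decompositions are not unique, and this one is verified by expanding entrywise), so rank(T) ≤ 3.
These bounds meet, so rank(T) = 3.

3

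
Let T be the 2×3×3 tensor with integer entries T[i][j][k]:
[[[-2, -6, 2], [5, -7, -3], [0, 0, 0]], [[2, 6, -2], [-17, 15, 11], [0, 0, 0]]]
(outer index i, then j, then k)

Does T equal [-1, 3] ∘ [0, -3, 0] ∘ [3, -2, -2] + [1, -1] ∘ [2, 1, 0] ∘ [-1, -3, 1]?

Reconstruct entry (0,1,0) from the claimed factors: Σₗ aₗ[0]bₗ[1]cₗ[0] = (-1)·(-3)·(3) + (1)·(1)·(-1) = 8, but T[0,1,0] = 5. The claim is false.

No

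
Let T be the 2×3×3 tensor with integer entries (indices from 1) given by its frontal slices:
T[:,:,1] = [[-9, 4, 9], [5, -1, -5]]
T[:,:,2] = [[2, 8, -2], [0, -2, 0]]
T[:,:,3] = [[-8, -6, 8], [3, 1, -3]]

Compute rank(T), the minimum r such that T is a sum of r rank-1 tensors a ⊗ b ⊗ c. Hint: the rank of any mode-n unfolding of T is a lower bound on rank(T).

Lower bound: the mode-3 unfolding of T (rows indexed by k, columns by (i,j) = (1,1), (1,2), (1,3), (2,1), (2,2), (2,3)) is [[-9, 4, 9, 5, -1, -5], [2, 8, -2, 0, -2, 0], [-8, -6, 8, 3, 1, -3]].
There the 3×3 minor on rows k ∈ {1, 2, 3}, columns (i,j) ∈ {(1,1), (1,2), (2,1)} is det [[-9, 4, 5], [2, 8, 0], [-8, -6, 3]] = 20 ≠ 0, so this unfolding has rank ≥ 3; CP rank is at least every unfolding rank, so rank(T) ≥ 3. (Flattening ranks never certify an upper bound on CP rank; for that we must actually write T with 3 rank-1 terms.)
Upper bound: T is a sum of 3 rank-1 terms, T = [1, 0] ⊗ [1, 2, -1] ⊗ [1, 2, -2] + [2, -1] ⊗ [1, -1, -1] ⊗ [-1, -2, 1] + [2, -1] ⊗ [1, 0, -1] ⊗ [-4, 2, -4] (written with every a and b primitive with positive leading entry and the scale carried by c; CP decompositions are not unique, and this one is verified by expanding entrywise), so rank(T) ≤ 3.
These bounds meet, so rank(T) = 3.

3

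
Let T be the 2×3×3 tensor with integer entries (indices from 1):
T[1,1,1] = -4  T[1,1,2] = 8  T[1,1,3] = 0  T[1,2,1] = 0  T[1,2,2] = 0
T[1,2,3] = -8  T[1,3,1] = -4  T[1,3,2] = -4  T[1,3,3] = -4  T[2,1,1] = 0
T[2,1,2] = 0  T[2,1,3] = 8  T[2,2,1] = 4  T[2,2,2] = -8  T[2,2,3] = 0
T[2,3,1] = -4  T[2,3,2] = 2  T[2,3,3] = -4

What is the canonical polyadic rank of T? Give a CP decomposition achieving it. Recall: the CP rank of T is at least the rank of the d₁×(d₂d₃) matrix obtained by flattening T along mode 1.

Lower bound: in the mode-3 unfolding of T (rows indexed by k, columns by (i,j)) the 3×3 minor on rows k ∈ {1, 2, 3}, columns (i,j) ∈ {(1,1), (1,2), (1,3)} is det [[-4, 0, -4], [8, 0, -4], [0, -8, -4]] = 384 ≠ 0, so that unfolding has rank ≥ 3 and hence rank(T) ≥ 3 (CP rank is at least every unfolding rank, though it can be larger).
Upper bound: T is a sum of 3 rank-1 terms, T = [1, -1] ⊗ [2, 2, -1] ⊗ [-1, 2, -2] + [1, 1] ⊗ [2, -2, 1] ⊗ [-1, 2, 2] + [2, 1] ⊗ [0, 0, 1] ⊗ [-2, -2, -4] (written with every a and b primitive with positive leading entry and the scale carried by c; CP decompositions are not unique, and this one is verified by expanding entrywise), so rank(T) ≤ 3.
These bounds meet, so rank(T) = 3.

rank(T) = 3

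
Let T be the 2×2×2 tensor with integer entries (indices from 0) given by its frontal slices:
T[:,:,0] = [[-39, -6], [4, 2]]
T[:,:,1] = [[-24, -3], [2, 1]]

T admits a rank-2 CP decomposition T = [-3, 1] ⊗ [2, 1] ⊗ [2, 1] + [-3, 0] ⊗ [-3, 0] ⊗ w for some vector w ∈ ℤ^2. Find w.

Subtract the known terms from T to get the rank-1 residual R = [-3, 0] ⊗ [-3, 0] ⊗ w, so R[i,j,k] = a[i]·b[j]·w[k]. Pick indices with nonzero a[0]·b[0] = (-3)·(-3) = 9. Only the fibre through (0,0,·) is needed: R[0,0,:] = T[0,0,:] − Σₗ aₗ[0]bₗ[0]cₗ = [-39, -24] − (-3)·(2)·[2, 1] = [-27, -18]. Then w[k] = R[0,0,k] / 9 for each k, giving w = [-27, -18] / 9 = [-3, -2].

w = [-3, -2]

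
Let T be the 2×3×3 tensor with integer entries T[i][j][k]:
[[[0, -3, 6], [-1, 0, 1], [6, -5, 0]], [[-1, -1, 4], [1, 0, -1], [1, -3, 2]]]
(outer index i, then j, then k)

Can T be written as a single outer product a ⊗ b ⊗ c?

No

The mode-2 unfolding of T (rows indexed by j, columns by (i,k) = (0,0), (0,1), (0,2), (1,0), (1,1), (1,2)) is [[0, -3, 6, -1, -1, 4], [-1, 0, 1, 1, 0, -1], [6, -5, 0, 1, -3, 2]].
There the 3×3 minor on rows j ∈ {0, 1, 2}, columns (i,k) ∈ {(0,0), (0,1), (0,2)} is det [[0, -3, 6], [-1, 0, 1], [6, -5, 0]] = 12 ≠ 0, so this unfolding has rank ≥ 3; CP rank is at least every unfolding rank, so rank(T) ≥ 3.
In particular rank(T) ≥ 3 > 1, so T is not rank-1.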